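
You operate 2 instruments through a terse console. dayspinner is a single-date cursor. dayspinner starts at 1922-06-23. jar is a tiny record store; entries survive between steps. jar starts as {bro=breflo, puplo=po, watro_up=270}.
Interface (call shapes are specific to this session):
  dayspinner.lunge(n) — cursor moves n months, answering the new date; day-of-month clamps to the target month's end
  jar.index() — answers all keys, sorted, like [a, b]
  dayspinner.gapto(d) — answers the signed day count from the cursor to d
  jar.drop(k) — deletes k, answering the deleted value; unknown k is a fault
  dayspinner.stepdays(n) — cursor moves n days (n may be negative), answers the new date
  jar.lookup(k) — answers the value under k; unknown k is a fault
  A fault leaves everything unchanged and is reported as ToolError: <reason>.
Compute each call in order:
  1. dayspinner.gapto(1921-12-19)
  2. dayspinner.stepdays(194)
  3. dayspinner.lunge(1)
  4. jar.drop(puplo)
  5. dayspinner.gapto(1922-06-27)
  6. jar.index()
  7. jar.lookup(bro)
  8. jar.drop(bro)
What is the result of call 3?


Answer: 1923-02-03

Derivation:
# gapto(d='1921-12-19') ~> -186
# stepdays(n='194') ~> 1923-01-03
# lunge(n='1') ~> 1923-02-03
# drop(k='puplo') ~> po
# gapto(d='1922-06-27') ~> -221
# index() ~> [bro, watro_up]
# lookup(k='bro') ~> breflo
# drop(k='bro') ~> breflo


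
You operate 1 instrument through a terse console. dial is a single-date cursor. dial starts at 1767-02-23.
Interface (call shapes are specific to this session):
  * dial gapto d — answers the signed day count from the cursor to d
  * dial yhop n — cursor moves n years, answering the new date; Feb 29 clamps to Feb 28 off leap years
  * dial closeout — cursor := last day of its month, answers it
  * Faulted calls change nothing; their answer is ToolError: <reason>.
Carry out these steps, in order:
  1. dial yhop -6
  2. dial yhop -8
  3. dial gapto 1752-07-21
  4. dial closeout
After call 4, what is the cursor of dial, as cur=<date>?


Answer: cur=1753-02-28

Derivation:
>> dial yhop(n: -6)
<< 1761-02-23
>> dial yhop(n: -8)
<< 1753-02-23
>> dial gapto(d: 1752-07-21)
<< -217
>> dial closeout()
<< 1753-02-28


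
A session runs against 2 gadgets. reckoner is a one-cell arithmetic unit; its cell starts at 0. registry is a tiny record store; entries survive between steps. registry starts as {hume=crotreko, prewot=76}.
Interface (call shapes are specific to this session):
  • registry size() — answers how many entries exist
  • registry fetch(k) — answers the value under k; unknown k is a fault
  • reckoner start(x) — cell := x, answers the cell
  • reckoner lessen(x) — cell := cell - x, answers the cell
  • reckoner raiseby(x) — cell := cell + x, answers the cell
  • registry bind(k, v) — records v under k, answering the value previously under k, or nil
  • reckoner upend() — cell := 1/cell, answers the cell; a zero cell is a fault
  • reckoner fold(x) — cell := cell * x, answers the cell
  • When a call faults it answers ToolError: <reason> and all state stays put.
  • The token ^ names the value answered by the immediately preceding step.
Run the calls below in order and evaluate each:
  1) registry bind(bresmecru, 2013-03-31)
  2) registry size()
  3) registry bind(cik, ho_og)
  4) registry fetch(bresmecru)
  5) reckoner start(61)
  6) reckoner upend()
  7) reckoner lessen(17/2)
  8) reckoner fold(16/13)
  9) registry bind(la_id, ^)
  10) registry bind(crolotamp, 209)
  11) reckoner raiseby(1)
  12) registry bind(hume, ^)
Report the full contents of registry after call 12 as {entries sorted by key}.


==> registry bind(k: bresmecru, v: 2013-03-31)
<== nil
==> registry size()
<== 3
==> registry bind(k: cik, v: ho_og)
<== nil
==> registry fetch(k: bresmecru)
<== 2013-03-31
==> reckoner start(x: 61)
<== 61
==> reckoner upend()
<== 1/61
==> reckoner lessen(x: 17/2)
<== -1035/122
==> reckoner fold(x: 16/13)
<== -8280/793
==> registry bind(k: la_id, v: ^)
<== nil
==> registry bind(k: crolotamp, v: 209)
<== nil
==> reckoner raiseby(x: 1)
<== -7487/793
==> registry bind(k: hume, v: ^)
<== crotreko

Answer: {bresmecru=2013-03-31, cik=ho_og, crolotamp=209, hume=-7487/793, la_id=-8280/793, prewot=76}


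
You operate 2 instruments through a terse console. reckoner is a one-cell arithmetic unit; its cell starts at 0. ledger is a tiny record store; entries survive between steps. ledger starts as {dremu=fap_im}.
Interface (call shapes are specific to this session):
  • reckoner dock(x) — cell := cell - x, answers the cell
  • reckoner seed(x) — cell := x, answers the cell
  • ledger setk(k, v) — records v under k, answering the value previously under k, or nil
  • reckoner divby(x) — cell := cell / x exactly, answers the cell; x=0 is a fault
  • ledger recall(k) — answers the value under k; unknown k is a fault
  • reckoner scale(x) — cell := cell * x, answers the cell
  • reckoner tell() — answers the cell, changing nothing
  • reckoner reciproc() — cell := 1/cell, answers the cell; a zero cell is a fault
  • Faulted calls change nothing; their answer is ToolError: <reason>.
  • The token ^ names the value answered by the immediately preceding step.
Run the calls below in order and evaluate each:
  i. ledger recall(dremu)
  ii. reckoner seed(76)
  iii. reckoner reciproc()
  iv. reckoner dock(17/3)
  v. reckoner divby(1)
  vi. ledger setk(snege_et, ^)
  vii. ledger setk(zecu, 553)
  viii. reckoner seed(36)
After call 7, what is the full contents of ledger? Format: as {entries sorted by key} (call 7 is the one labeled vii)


CALL ledger recall[k: dremu]
RET  fap_im
CALL reckoner seed[x: 76]
RET  76
CALL reckoner reciproc[]
RET  1/76
CALL reckoner dock[x: 17/3]
RET  -1289/228
CALL reckoner divby[x: 1]
RET  -1289/228
CALL ledger setk[k: snege_et; v: ^]
RET  nil
CALL ledger setk[k: zecu; v: 553]
RET  nil
CALL reckoner seed[x: 36]
RET  36

Answer: {dremu=fap_im, snege_et=-1289/228, zecu=553}


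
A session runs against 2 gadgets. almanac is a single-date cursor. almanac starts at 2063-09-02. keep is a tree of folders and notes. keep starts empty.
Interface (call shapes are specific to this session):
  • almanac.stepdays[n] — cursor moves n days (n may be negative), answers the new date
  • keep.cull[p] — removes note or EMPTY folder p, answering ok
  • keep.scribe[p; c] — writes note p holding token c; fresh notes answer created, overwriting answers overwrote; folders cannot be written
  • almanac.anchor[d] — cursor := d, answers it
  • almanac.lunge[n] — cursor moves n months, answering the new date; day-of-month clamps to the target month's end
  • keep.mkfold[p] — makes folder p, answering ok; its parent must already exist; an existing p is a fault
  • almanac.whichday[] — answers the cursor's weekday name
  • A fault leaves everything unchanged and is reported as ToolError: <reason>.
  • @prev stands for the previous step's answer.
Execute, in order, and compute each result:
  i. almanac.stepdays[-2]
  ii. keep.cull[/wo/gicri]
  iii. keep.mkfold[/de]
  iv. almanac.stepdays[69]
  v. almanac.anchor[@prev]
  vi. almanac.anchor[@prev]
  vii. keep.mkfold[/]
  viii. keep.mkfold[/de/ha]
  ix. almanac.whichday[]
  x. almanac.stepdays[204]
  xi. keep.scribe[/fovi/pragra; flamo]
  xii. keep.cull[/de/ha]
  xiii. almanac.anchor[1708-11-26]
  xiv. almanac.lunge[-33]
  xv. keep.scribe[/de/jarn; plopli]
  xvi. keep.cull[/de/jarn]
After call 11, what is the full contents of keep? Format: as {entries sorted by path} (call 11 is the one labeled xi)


Answer: {de/, de/ha/}

Derivation:
$ almanac.stepdays n='-2'
[out] 2063-08-31
$ keep.cull p='/wo/gicri'
[out] ToolError: not found
$ keep.mkfold p='/de'
[out] ok
$ almanac.stepdays n='69'
[out] 2063-11-08
$ almanac.anchor d='@prev'
[out] 2063-11-08
$ almanac.anchor d='@prev'
[out] 2063-11-08
$ keep.mkfold p='/'
[out] ToolError: exists
$ keep.mkfold p='/de/ha'
[out] ok
$ almanac.whichday
[out] Thursday
$ almanac.stepdays n='204'
[out] 2064-05-30
$ keep.scribe p='/fovi/pragra' c='flamo'
[out] ToolError: no parent
$ keep.cull p='/de/ha'
[out] ok
$ almanac.anchor d='1708-11-26'
[out] 1708-11-26
$ almanac.lunge n='-33'
[out] 1706-02-26
$ keep.scribe p='/de/jarn' c='plopli'
[out] created
$ keep.cull p='/de/jarn'
[out] ok


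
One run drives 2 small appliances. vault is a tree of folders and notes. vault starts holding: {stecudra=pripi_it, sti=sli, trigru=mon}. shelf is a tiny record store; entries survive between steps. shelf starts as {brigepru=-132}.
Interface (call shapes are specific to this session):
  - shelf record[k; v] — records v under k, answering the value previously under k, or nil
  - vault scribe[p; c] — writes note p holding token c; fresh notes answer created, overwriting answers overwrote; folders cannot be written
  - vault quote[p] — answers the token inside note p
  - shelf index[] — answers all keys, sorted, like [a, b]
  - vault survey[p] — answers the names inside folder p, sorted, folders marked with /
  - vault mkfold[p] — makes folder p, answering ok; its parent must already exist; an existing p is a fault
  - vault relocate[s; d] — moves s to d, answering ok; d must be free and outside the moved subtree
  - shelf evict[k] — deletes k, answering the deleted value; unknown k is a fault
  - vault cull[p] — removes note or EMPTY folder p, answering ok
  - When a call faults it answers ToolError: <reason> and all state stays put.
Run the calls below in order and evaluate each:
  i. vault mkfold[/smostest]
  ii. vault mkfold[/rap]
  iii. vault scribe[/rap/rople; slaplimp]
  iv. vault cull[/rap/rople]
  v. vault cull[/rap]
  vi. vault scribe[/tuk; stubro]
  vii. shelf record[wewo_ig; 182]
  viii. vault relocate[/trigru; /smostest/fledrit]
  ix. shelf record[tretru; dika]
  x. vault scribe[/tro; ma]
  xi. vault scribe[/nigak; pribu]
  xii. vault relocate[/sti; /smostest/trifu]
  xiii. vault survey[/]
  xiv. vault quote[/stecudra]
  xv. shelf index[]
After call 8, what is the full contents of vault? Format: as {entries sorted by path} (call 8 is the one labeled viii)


Answer: {smostest/, smostest/fledrit=mon, stecudra=pripi_it, sti=sli, tuk=stubro}

Derivation:
Act: vault mkfold[p='/smostest']
Obs: ok
Act: vault mkfold[p='/rap']
Obs: ok
Act: vault scribe[p='/rap/rople'; c='slaplimp']
Obs: created
Act: vault cull[p='/rap/rople']
Obs: ok
Act: vault cull[p='/rap']
Obs: ok
Act: vault scribe[p='/tuk'; c='stubro']
Obs: created
Act: shelf record[k='wewo_ig'; v='182']
Obs: nil
Act: vault relocate[s='/trigru'; d='/smostest/fledrit']
Obs: ok
Act: shelf record[k='tretru'; v='dika']
Obs: nil
Act: vault scribe[p='/tro'; c='ma']
Obs: created
Act: vault scribe[p='/nigak'; c='pribu']
Obs: created
Act: vault relocate[s='/sti'; d='/smostest/trifu']
Obs: ok
Act: vault survey[p='/']
Obs: [nigak, smostest/, stecudra, tro, tuk]
Act: vault quote[p='/stecudra']
Obs: pripi_it
Act: shelf index[]
Obs: [brigepru, tretru, wewo_ig]


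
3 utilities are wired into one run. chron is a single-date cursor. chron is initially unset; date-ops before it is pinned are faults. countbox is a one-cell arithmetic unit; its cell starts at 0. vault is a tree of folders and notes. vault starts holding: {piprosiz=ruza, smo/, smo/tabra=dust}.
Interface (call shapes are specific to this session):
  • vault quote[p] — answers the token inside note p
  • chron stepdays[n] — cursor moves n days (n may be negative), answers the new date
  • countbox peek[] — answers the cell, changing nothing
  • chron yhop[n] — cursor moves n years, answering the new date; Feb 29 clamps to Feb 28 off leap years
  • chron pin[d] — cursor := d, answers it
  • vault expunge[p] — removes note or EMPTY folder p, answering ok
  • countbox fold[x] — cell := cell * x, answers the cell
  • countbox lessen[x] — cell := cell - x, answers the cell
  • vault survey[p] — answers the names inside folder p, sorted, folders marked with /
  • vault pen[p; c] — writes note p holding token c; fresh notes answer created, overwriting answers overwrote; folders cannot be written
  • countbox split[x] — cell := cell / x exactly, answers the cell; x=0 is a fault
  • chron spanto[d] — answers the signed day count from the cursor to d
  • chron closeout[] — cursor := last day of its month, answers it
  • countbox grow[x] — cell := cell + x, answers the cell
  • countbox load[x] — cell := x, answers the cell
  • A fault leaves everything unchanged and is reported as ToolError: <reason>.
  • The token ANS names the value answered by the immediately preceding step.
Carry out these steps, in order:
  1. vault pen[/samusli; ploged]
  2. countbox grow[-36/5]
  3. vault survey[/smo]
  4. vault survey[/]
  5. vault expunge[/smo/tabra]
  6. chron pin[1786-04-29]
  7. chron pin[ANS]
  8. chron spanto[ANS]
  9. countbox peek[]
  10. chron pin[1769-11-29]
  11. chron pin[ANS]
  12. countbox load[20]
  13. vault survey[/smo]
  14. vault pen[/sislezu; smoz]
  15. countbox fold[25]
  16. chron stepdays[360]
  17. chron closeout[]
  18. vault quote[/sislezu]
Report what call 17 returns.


Calling vault pen passing /samusli, ploged, which returns created.
I try countbox grow passing -36/5, giving -36/5.
I run vault survey passing /smo, yielding [tabra].
I run vault survey passing /, which returns [piprosiz, samusli, smo/].
I invoke vault expunge passing /smo/tabra, and observe ok.
I use chron pin passing 1786-04-29, and observe 1786-04-29.
Now I run chron pin passing ANS: 1786-04-29.
I invoke chron spanto passing ANS, which returns 0.
Now I run countbox peek(), which returns -36/5.
Using chron pin passing 1769-11-29, which returns 1769-11-29.
Now I run chron pin passing ANS, which returns 1769-11-29.
I use countbox load passing 20, — result: 20.
I call vault survey passing /smo, which returns [].
I call vault pen passing /sislezu, smoz, and observe created.
Next I call countbox fold passing 25, — result: 500.
Calling chron stepdays passing 360, and see 1770-11-24.
I call chron closeout(), yielding 1770-11-30.
Using vault quote passing /sislezu: smoz.

Answer: 1770-11-30


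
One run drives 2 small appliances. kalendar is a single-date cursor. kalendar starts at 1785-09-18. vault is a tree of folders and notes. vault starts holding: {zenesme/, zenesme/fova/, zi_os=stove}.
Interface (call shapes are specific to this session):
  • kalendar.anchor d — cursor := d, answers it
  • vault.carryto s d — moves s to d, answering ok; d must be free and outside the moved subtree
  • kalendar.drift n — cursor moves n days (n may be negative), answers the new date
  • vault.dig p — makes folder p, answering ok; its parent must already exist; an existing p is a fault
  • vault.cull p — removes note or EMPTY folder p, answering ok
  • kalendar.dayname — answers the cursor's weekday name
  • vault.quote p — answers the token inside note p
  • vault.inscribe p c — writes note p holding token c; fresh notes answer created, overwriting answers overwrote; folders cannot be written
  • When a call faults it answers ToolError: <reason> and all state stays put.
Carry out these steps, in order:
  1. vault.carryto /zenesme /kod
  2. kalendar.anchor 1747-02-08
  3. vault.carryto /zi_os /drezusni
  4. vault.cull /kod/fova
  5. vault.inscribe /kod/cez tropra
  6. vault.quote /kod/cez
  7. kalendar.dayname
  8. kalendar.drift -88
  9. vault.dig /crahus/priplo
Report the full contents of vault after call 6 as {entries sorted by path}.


Answer: {drezusni=stove, kod/, kod/cez=tropra}

Derivation:
I run vault.carryto passing s='/zenesme', d='/kod': ok.
I invoke kalendar.anchor passing d='1747-02-08', which returns 1747-02-08.
I invoke vault.carryto passing s='/zi_os', d='/drezusni', yielding ok.
Calling vault.cull passing p='/kod/fova', and see ok.
Using vault.inscribe passing p='/kod/cez', c='tropra', and get created.
Next I call vault.quote passing p='/kod/cez', which returns tropra.
I use kalendar.dayname(), giving Wednesday.
Next I call kalendar.drift passing n='-88', yielding 1746-11-12.
Invoking vault.dig passing p='/crahus/priplo', and get ToolError: no parent.


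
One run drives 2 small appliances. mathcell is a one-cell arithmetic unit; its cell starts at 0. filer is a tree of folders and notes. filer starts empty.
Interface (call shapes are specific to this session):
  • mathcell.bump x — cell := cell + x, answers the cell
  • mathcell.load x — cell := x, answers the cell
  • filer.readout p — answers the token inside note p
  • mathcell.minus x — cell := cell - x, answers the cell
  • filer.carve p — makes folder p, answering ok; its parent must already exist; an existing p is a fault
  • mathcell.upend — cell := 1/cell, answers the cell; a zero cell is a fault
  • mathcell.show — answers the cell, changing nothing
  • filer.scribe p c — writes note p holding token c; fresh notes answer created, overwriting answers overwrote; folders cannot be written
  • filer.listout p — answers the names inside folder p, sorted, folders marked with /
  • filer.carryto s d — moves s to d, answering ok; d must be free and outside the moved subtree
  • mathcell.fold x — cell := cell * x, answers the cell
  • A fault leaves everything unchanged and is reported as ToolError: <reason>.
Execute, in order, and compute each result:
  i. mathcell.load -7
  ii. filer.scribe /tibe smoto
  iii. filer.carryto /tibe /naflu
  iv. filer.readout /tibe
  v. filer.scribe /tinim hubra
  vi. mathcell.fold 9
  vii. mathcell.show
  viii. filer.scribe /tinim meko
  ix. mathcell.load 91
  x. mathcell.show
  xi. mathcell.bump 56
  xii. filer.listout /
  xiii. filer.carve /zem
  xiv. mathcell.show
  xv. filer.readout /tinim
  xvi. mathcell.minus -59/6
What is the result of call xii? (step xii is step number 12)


==> load(x→-7)
<== -7
==> scribe(p→/tibe, c→smoto)
<== created
==> carryto(s→/tibe, d→/naflu)
<== ok
==> readout(p→/tibe)
<== ToolError: not found
==> scribe(p→/tinim, c→hubra)
<== created
==> fold(x→9)
<== -63
==> show()
<== -63
==> scribe(p→/tinim, c→meko)
<== overwrote
==> load(x→91)
<== 91
==> show()
<== 91
==> bump(x→56)
<== 147
==> listout(p→/)
<== [naflu, tinim]
==> carve(p→/zem)
<== ok
==> show()
<== 147
==> readout(p→/tinim)
<== meko
==> minus(x→-59/6)
<== 941/6

Answer: [naflu, tinim]


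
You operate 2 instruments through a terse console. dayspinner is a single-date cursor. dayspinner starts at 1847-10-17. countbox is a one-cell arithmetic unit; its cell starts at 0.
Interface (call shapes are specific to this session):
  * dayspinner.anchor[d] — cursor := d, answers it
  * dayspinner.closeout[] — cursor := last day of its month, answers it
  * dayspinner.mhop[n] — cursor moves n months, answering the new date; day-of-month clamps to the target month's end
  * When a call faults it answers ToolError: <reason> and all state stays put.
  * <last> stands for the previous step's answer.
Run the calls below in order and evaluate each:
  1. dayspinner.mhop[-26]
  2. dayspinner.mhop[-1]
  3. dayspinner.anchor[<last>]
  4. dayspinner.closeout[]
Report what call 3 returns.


Answer: 1845-07-17

Derivation:
% 1. dayspinner.mhop(n=-26) => 1845-08-17
% 2. dayspinner.mhop(n=-1) => 1845-07-17
% 3. dayspinner.anchor(d=<last>) => 1845-07-17
% 4. dayspinner.closeout() => 1845-07-31


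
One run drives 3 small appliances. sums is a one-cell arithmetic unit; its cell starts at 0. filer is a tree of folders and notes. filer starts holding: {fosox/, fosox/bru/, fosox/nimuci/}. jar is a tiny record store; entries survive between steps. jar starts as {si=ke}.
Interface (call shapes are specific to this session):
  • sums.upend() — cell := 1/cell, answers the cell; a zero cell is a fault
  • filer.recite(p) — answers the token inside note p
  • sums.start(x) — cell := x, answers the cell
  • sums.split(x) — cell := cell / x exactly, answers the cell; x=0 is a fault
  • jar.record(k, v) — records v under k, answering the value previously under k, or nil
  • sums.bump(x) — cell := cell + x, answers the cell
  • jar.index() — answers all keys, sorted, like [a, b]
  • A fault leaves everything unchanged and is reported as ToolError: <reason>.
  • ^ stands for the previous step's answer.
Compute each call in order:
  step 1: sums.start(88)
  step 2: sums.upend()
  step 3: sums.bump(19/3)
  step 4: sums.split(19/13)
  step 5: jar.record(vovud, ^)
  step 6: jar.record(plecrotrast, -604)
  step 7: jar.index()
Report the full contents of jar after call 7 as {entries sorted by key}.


==> sums.start(x=88)
<== 88
==> sums.upend()
<== 1/88
==> sums.bump(x=19/3)
<== 1675/264
==> sums.split(x=19/13)
<== 21775/5016
==> jar.record(k=vovud, v=^)
<== nil
==> jar.record(k=plecrotrast, v=-604)
<== nil
==> jar.index()
<== [plecrotrast, si, vovud]

Answer: {plecrotrast=-604, si=ke, vovud=21775/5016}


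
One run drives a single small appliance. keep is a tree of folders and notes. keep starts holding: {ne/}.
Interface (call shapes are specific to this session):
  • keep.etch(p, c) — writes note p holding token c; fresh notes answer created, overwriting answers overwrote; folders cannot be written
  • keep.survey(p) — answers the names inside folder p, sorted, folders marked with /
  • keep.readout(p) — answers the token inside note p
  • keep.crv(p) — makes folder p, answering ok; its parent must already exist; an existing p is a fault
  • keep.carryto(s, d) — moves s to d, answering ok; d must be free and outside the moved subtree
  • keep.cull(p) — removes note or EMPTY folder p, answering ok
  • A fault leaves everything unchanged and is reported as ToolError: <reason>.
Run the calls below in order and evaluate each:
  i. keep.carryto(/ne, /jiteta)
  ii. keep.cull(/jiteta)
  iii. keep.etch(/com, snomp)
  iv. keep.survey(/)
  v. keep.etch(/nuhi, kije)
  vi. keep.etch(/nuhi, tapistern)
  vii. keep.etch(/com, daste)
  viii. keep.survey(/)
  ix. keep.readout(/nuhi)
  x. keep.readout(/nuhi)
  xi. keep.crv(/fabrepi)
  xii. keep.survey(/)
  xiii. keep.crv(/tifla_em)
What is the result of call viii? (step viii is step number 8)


Answer: [com, nuhi]

Derivation:
[in] keep.carryto s: /ne d: /jiteta
[out] ok
[in] keep.cull p: /jiteta
[out] ok
[in] keep.etch p: /com c: snomp
[out] created
[in] keep.survey p: /
[out] [com]
[in] keep.etch p: /nuhi c: kije
[out] created
[in] keep.etch p: /nuhi c: tapistern
[out] overwrote
[in] keep.etch p: /com c: daste
[out] overwrote
[in] keep.survey p: /
[out] [com, nuhi]
[in] keep.readout p: /nuhi
[out] tapistern
[in] keep.readout p: /nuhi
[out] tapistern
[in] keep.crv p: /fabrepi
[out] ok
[in] keep.survey p: /
[out] [com, fabrepi/, nuhi]
[in] keep.crv p: /tifla_em
[out] ok


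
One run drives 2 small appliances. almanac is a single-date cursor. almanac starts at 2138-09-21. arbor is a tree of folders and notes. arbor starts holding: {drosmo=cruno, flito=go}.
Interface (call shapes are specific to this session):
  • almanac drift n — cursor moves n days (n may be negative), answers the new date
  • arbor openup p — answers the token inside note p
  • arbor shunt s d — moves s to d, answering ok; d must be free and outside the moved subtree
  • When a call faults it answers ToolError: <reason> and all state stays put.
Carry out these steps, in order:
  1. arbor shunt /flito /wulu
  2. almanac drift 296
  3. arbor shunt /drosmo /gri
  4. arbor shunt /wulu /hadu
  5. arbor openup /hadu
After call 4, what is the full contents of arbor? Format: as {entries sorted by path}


Answer: {gri=cruno, hadu=go}

Derivation:
==> arbor shunt(s='/flito', d='/wulu')
<== ok
==> almanac drift(n='296')
<== 2139-07-14
==> arbor shunt(s='/drosmo', d='/gri')
<== ok
==> arbor shunt(s='/wulu', d='/hadu')
<== ok
==> arbor openup(p='/hadu')
<== go


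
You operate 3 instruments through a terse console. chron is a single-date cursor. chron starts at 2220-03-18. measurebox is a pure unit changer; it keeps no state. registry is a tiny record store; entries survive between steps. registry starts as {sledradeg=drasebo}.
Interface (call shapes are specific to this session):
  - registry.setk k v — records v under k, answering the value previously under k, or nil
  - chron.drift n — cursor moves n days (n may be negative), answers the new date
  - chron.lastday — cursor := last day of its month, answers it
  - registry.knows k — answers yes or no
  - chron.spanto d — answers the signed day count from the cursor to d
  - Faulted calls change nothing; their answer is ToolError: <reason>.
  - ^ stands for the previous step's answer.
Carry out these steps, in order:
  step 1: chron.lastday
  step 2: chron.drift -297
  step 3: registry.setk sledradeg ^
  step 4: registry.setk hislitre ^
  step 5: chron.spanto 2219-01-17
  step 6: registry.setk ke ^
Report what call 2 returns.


==> chron.lastday()
<== 2220-03-31
==> chron.drift(-297)
<== 2219-06-08
==> registry.setk(sledradeg, ^)
<== drasebo
==> registry.setk(hislitre, ^)
<== nil
==> chron.spanto(2219-01-17)
<== -142
==> registry.setk(ke, ^)
<== nil

Answer: 2219-06-08


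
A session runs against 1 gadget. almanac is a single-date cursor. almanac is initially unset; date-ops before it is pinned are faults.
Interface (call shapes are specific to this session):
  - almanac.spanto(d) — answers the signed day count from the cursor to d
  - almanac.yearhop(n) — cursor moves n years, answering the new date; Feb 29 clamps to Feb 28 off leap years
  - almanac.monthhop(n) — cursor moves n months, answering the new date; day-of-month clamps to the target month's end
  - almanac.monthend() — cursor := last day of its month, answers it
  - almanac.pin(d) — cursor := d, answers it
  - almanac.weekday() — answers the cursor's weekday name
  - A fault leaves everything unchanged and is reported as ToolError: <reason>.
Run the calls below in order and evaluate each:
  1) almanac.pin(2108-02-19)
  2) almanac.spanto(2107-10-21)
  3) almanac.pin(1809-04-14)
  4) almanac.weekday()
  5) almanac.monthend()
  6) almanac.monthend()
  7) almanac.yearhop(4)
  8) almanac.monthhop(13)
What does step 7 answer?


# almanac.pin(d: 2108-02-19) => 2108-02-19
# almanac.spanto(d: 2107-10-21) => -121
# almanac.pin(d: 1809-04-14) => 1809-04-14
# almanac.weekday() => Friday
# almanac.monthend() => 1809-04-30
# almanac.monthend() => 1809-04-30
# almanac.yearhop(n: 4) => 1813-04-30
# almanac.monthhop(n: 13) => 1814-05-30

Answer: 1813-04-30


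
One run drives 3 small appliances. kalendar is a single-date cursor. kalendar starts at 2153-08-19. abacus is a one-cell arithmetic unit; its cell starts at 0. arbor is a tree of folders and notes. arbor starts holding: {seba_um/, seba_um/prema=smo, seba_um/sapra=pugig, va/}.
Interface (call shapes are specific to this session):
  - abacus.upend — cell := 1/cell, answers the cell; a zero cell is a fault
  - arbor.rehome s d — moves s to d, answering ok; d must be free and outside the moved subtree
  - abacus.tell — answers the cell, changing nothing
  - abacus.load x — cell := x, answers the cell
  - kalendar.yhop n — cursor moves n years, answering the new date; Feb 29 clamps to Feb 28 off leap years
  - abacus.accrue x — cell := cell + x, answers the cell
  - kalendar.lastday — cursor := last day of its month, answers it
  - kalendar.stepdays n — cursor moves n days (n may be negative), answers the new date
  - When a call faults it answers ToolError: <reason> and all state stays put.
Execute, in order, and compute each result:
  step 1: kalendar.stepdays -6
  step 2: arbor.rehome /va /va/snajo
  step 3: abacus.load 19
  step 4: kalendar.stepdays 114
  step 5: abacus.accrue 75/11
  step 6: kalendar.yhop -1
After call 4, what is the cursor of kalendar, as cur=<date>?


Answer: cur=2153-12-05

Derivation:
I try kalendar.stepdays with n→-6, → 2153-08-13.
I use arbor.rehome with s→/va, d→/va/snajo, which returns ToolError: into itself.
I try abacus.load with x→19, which returns 19.
Using kalendar.stepdays with n→114, → 2153-12-05.
Next I call abacus.accrue with x→75/11, which returns 284/11.
I call kalendar.yhop with n→-1, → 2152-12-05.


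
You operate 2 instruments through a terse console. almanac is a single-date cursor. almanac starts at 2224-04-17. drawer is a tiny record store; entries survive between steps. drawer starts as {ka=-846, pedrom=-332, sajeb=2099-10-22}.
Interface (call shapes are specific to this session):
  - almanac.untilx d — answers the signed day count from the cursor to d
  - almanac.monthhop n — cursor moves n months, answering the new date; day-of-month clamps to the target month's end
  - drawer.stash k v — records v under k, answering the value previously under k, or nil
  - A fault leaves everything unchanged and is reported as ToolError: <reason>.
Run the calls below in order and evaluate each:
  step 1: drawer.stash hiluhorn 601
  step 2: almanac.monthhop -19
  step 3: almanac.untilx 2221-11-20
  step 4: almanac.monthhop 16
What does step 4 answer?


// 1. drawer.stash(k='hiluhorn', v='601') : nil
// 2. almanac.monthhop(n='-19') : 2222-09-17
// 3. almanac.untilx(d='2221-11-20') : -301
// 4. almanac.monthhop(n='16') : 2224-01-17

Answer: 2224-01-17


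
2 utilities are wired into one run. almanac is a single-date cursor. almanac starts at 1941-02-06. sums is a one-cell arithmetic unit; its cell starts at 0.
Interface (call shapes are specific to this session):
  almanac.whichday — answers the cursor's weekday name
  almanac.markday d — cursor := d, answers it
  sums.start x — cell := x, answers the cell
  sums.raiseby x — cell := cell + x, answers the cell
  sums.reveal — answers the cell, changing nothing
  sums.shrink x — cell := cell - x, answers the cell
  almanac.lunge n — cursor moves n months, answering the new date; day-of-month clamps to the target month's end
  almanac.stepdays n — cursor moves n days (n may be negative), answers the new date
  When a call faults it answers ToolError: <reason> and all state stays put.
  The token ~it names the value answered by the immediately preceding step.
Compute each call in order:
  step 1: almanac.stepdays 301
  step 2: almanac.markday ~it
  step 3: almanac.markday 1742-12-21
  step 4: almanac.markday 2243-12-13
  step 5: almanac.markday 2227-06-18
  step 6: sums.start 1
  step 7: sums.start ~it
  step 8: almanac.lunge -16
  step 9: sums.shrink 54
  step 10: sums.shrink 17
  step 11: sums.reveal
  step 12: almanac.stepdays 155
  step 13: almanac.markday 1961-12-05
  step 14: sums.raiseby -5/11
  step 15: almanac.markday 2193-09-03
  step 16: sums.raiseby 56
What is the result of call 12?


·→ stepdays(n→301)
·← 1941-12-04
·→ markday(d→~it)
·← 1941-12-04
·→ markday(d→1742-12-21)
·← 1742-12-21
·→ markday(d→2243-12-13)
·← 2243-12-13
·→ markday(d→2227-06-18)
·← 2227-06-18
·→ start(x→1)
·← 1
·→ start(x→~it)
·← 1
·→ lunge(n→-16)
·← 2226-02-18
·→ shrink(x→54)
·← -53
·→ shrink(x→17)
·← -70
·→ reveal()
·← -70
·→ stepdays(n→155)
·← 2226-07-23
·→ markday(d→1961-12-05)
·← 1961-12-05
·→ raiseby(x→-5/11)
·← -775/11
·→ markday(d→2193-09-03)
·← 2193-09-03
·→ raiseby(x→56)
·← -159/11

Answer: 2226-07-23


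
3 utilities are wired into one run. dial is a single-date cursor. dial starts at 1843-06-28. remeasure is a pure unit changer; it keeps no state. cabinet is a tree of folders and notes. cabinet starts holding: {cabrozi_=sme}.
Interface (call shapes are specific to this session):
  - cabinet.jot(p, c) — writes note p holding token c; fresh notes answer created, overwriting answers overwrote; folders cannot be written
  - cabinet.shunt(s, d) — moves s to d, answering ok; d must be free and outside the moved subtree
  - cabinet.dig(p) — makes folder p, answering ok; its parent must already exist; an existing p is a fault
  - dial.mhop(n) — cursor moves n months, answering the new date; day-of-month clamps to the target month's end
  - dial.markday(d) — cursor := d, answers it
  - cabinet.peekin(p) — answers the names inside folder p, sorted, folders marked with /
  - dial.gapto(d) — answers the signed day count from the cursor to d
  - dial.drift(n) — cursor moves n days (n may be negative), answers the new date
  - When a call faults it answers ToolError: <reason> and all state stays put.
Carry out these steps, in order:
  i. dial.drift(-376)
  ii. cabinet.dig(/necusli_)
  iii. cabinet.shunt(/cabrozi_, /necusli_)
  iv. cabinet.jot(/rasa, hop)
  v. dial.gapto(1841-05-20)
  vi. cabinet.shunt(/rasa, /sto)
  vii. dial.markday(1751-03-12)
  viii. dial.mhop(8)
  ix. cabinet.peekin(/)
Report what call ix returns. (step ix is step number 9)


Answer: [cabrozi_, necusli_/, sto]

Derivation:
>> dial.drift(n: -376)
<< 1842-06-17
>> cabinet.dig(p: /necusli_)
<< ok
>> cabinet.shunt(s: /cabrozi_, d: /necusli_)
<< ToolError: exists
>> cabinet.jot(p: /rasa, c: hop)
<< created
>> dial.gapto(d: 1841-05-20)
<< -393
>> cabinet.shunt(s: /rasa, d: /sto)
<< ok
>> dial.markday(d: 1751-03-12)
<< 1751-03-12
>> dial.mhop(n: 8)
<< 1751-11-12
>> cabinet.peekin(p: /)
<< [cabrozi_, necusli_/, sto]


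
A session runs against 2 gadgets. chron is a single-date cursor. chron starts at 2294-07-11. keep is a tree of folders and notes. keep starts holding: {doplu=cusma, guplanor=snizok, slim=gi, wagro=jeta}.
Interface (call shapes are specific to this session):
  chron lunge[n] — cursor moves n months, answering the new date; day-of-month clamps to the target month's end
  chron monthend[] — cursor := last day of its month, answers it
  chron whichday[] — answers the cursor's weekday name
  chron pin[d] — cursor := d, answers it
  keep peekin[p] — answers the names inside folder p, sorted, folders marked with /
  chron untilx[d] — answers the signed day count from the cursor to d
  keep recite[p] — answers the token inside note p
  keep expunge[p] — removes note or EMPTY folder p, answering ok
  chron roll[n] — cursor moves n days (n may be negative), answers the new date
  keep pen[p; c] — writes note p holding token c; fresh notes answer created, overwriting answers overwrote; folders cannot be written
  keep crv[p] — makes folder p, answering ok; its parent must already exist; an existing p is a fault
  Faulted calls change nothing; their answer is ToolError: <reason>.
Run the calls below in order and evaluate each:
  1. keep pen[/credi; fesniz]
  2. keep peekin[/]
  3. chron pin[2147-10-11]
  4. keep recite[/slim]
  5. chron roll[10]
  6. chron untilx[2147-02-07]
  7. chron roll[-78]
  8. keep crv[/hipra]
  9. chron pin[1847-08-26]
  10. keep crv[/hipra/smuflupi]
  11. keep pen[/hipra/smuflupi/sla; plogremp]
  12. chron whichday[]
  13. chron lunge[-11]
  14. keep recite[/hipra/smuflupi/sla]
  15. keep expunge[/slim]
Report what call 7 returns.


Do: keep pen[p: /credi; c: fesniz]
See: created
Do: keep peekin[p: /]
See: [credi, doplu, guplanor, slim, wagro]
Do: chron pin[d: 2147-10-11]
See: 2147-10-11
Do: keep recite[p: /slim]
See: gi
Do: chron roll[n: 10]
See: 2147-10-21
Do: chron untilx[d: 2147-02-07]
See: -256
Do: chron roll[n: -78]
See: 2147-08-04
Do: keep crv[p: /hipra]
See: ok
Do: chron pin[d: 1847-08-26]
See: 1847-08-26
Do: keep crv[p: /hipra/smuflupi]
See: ok
Do: keep pen[p: /hipra/smuflupi/sla; c: plogremp]
See: created
Do: chron whichday[]
See: Thursday
Do: chron lunge[n: -11]
See: 1846-09-26
Do: keep recite[p: /hipra/smuflupi/sla]
See: plogremp
Do: keep expunge[p: /slim]
See: ok

Answer: 2147-08-04


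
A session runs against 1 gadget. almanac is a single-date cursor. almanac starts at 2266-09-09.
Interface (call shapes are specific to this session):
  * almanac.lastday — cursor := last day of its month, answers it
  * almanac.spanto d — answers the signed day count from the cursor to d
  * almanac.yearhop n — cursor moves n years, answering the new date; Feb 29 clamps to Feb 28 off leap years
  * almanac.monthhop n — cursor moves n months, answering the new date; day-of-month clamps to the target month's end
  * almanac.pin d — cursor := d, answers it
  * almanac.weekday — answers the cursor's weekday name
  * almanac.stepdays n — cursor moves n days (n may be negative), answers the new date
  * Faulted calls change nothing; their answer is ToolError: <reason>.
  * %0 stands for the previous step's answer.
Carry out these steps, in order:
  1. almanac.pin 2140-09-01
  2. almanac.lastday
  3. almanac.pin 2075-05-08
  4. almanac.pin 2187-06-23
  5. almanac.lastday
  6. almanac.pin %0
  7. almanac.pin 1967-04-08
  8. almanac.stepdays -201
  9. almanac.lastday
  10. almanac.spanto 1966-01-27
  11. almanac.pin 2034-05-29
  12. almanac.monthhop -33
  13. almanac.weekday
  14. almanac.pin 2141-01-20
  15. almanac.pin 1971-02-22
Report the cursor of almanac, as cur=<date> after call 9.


Answer: cur=1966-09-30

Derivation:
Do: almanac.pin[d=2140-09-01]
See: 2140-09-01
Do: almanac.lastday[]
See: 2140-09-30
Do: almanac.pin[d=2075-05-08]
See: 2075-05-08
Do: almanac.pin[d=2187-06-23]
See: 2187-06-23
Do: almanac.lastday[]
See: 2187-06-30
Do: almanac.pin[d=%0]
See: 2187-06-30
Do: almanac.pin[d=1967-04-08]
See: 1967-04-08
Do: almanac.stepdays[n=-201]
See: 1966-09-19
Do: almanac.lastday[]
See: 1966-09-30
Do: almanac.spanto[d=1966-01-27]
See: -246
Do: almanac.pin[d=2034-05-29]
See: 2034-05-29
Do: almanac.monthhop[n=-33]
See: 2031-08-29
Do: almanac.weekday[]
See: Friday
Do: almanac.pin[d=2141-01-20]
See: 2141-01-20
Do: almanac.pin[d=1971-02-22]
See: 1971-02-22


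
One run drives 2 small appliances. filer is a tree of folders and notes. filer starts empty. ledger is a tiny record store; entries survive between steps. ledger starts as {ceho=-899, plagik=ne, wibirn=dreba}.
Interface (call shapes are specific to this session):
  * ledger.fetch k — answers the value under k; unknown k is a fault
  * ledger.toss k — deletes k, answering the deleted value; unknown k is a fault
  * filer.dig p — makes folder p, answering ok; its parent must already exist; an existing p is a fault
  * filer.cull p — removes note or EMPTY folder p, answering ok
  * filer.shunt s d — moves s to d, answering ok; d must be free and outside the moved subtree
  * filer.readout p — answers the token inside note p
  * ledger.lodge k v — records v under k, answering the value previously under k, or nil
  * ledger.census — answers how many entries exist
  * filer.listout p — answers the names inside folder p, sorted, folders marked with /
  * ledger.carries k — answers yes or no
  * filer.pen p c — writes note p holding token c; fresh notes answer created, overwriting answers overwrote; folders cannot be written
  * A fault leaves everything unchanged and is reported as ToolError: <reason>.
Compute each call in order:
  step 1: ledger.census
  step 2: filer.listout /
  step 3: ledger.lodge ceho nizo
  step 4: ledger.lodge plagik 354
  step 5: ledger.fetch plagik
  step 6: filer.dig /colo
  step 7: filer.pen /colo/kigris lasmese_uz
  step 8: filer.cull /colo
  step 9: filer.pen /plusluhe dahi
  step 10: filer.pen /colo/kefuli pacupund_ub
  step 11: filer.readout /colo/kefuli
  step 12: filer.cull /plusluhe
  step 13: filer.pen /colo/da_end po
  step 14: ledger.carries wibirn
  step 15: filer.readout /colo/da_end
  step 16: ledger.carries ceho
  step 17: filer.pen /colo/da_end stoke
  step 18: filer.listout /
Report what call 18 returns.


Answer: [colo/]

Derivation:
% census
:: 3
% listout /
:: []
% lodge ceho nizo
:: -899
% lodge plagik 354
:: ne
% fetch plagik
:: 354
% dig /colo
:: ok
% pen /colo/kigris lasmese_uz
:: created
% cull /colo
:: ToolError: not empty
% pen /plusluhe dahi
:: created
% pen /colo/kefuli pacupund_ub
:: created
% readout /colo/kefuli
:: pacupund_ub
% cull /plusluhe
:: ok
% pen /colo/da_end po
:: created
% carries wibirn
:: yes
% readout /colo/da_end
:: po
% carries ceho
:: yes
% pen /colo/da_end stoke
:: overwrote
% listout /
:: [colo/]


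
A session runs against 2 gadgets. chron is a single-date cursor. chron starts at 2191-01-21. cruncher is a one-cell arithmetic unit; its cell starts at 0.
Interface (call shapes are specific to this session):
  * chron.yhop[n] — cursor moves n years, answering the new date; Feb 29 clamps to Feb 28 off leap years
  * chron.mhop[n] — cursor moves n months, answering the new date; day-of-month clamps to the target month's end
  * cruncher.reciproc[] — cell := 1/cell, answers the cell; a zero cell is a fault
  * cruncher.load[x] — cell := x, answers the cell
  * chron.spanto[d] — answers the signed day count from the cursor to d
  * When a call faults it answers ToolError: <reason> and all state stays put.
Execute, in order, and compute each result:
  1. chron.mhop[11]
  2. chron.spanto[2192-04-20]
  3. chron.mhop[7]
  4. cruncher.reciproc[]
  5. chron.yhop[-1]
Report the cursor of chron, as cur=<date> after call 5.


Answer: cur=2191-07-21

Derivation:
I try mhop passing n: 11, and see 2191-12-21.
Now I run spanto passing d: 2192-04-20: 121.
Next I call mhop passing n: 7, → 2192-07-21.
I call reciproc, yielding ToolError: reciprocal of zero.
Calling yhop passing n: -1, which returns 2191-07-21.
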